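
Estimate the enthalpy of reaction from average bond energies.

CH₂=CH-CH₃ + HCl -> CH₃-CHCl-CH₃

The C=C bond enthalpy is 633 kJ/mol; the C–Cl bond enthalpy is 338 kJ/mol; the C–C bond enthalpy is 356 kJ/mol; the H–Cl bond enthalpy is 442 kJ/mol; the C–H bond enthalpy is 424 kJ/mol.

Bonds broken (reactants):
  C–C: 1 × 356 = 356
  C–H: 6 × 424 = 2544
  C=C: 1 × 633 = 633
  H–Cl: 1 × 442 = 442
  Σ(broken) = 3975 kJ
Bonds formed (products):
  C–C: 2 × 356 = 712
  C–Cl: 1 × 338 = 338
  C–H: 7 × 424 = 2968
  Σ(formed) = 4018 kJ
ΔH = Σ(broken) − Σ(formed) = 3975 − 4018 = −43 kJ

ΔH ≈ −43 kJ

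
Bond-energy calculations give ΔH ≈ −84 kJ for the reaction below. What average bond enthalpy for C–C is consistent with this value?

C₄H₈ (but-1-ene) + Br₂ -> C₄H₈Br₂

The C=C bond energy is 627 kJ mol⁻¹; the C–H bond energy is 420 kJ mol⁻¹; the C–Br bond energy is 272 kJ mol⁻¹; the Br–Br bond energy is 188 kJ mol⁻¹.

D(C–C) ≈ 355 kJ/mol

Let D be the C–C bond energy.
Σ(broken) = 1×188 + 2×D + 8×420 + 1×627 = 4175 + 2D
Σ(formed) = 2×272 + 3×D + 8×420 = 3904 + 3D
ΔH = Σ(broken) − Σ(formed) = (4175 + 2D) − (3904 + 3D) = +271 − D
Setting this equal to −84 kJ gives D = 355 kJ/mol.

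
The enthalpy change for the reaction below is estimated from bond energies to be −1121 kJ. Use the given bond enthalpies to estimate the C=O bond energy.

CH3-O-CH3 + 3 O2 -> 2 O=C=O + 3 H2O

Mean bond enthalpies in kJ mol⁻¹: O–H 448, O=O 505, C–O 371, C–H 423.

D(C=O) ≈ 807 kJ/mol

Let D be the C=O bond energy.
Σ(broken) = 6×423 + 2×371 + 3×505 = 4795
Σ(formed) = 4×D + 6×448 = 2688 + 4D
ΔH = Σ(broken) − Σ(formed) = (4795) − (2688 + 4D) = +2107 − 4D
Setting this equal to −1121 kJ gives 4D = 3228, so D = 807 kJ/mol.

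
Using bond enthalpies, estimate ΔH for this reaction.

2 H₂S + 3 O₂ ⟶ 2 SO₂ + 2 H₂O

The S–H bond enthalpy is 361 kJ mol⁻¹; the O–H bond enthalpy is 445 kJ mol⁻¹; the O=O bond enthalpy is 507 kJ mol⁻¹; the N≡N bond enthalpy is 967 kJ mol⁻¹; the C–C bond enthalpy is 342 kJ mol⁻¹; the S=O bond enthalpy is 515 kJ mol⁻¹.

Bonds broken (reactants):
  O=O: 3 × 507 = 1521
  S–H: 4 × 361 = 1444
  Σ(broken) = 2965 kJ
Bonds formed (products):
  O–H: 4 × 445 = 1780
  S=O: 4 × 515 = 2060
  Σ(formed) = 3840 kJ
ΔH = Σ(broken) − Σ(formed) = 2965 − 3840 = −875 kJ

ΔH ≈ −875 kJ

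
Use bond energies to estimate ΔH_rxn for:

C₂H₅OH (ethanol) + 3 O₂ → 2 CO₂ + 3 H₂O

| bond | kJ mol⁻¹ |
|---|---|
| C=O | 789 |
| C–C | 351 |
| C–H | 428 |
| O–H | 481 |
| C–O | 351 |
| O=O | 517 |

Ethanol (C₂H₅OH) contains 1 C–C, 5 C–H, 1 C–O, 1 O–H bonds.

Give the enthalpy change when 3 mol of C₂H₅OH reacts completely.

ΔH = −3504 kJ

Bonds broken (reactants):
  C–C: 1 × 351 = 351
  C–H: 5 × 428 = 2140
  C–O: 1 × 351 = 351
  O–H: 1 × 481 = 481
  O=O: 3 × 517 = 1551
  Σ(broken) = 4874 kJ
Bonds formed (products):
  C=O: 4 × 789 = 3156
  O–H: 6 × 481 = 2886
  Σ(formed) = 6042 kJ
ΔH = Σ(broken) − Σ(formed) = 4874 − 6042 = −1168 kJ
For 3× the reaction as written: 3 × (−1168) = −3504 kJ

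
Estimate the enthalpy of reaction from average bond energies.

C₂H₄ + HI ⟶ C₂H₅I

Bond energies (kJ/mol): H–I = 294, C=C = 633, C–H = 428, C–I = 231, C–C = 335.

ΔH ≈ −67 kJ

Bonds broken (reactants):
  C–H: 4 × 428 = 1712
  C=C: 1 × 633 = 633
  H–I: 1 × 294 = 294
  Σ(broken) = 2639 kJ
Bonds formed (products):
  C–C: 1 × 335 = 335
  C–H: 5 × 428 = 2140
  C–I: 1 × 231 = 231
  Σ(formed) = 2706 kJ
ΔH = Σ(broken) − Σ(formed) = 2639 − 2706 = −67 kJ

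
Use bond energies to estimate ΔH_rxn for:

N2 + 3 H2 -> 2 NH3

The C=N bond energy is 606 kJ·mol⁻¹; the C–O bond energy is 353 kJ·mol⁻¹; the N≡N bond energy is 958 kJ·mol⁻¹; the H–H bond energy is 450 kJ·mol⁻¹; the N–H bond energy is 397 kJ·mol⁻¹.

Bonds broken (reactants):
  H–H: 3 × 450 = 1350
  N≡N: 1 × 958 = 958
  Σ(broken) = 2308 kJ
Bonds formed (products):
  N–H: 6 × 397 = 2382
  Σ(formed) = 2382 kJ
ΔH = Σ(broken) − Σ(formed) = 2308 − 2382 = −74 kJ

ΔH ≈ −74 kJ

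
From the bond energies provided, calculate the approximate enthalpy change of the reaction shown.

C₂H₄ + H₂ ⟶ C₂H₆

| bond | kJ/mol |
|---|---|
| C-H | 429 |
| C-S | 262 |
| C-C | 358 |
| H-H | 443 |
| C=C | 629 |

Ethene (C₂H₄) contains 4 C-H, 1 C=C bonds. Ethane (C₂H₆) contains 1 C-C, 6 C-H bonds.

ΔH ≈ −144 kJ

Bonds broken (reactants):
  C-H: 4 × 429 = 1716
  C=C: 1 × 629 = 629
  H-H: 1 × 443 = 443
  Σ(broken) = 2788 kJ
Bonds formed (products):
  C-C: 1 × 358 = 358
  C-H: 6 × 429 = 2574
  Σ(formed) = 2932 kJ
ΔH = Σ(broken) − Σ(formed) = 2788 − 2932 = −144 kJ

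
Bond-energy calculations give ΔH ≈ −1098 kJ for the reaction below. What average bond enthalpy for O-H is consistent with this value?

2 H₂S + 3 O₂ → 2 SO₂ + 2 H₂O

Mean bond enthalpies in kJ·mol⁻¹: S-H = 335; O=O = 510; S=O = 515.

D(O-H) ≈ 477 kJ/mol

Let D be the O-H bond energy.
Σ(broken) = 3×510 + 4×335 = 2870
Σ(formed) = 4×D + 4×515 = 2060 + 4D
ΔH = Σ(broken) − Σ(formed) = (2870) − (2060 + 4D) = +810 − 4D
Setting this equal to −1098 kJ gives 4D = 1908, so D = 477 kJ/mol.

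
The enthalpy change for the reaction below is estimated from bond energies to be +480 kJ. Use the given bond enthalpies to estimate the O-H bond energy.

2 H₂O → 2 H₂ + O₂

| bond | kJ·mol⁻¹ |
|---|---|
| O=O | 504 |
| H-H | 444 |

Let D be the O-H bond energy.
Σ(broken) = 4×D = 4D
Σ(formed) = 2×444 + 1×504 = 1392
ΔH = Σ(broken) − Σ(formed) = (4D) − (1392) = −1392 + 4D
Setting this equal to +480 kJ gives 4D = 1872, so D = 468 kJ/mol.

D(O-H) ≈ 468 kJ/mol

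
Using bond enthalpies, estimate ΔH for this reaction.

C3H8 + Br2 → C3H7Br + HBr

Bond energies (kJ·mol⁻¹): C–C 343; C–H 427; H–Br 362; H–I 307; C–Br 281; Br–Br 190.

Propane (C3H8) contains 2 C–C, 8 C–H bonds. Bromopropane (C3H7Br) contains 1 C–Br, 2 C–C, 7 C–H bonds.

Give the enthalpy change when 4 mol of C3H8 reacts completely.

ΔH = −104 kJ

Bonds broken (reactants):
  Br–Br: 1 × 190 = 190
  C–C: 2 × 343 = 686
  C–H: 8 × 427 = 3416
  Σ(broken) = 4292 kJ
Bonds formed (products):
  C–Br: 1 × 281 = 281
  C–C: 2 × 343 = 686
  C–H: 7 × 427 = 2989
  H–Br: 1 × 362 = 362
  Σ(formed) = 4318 kJ
ΔH = Σ(broken) − Σ(formed) = 4292 − 4318 = −26 kJ
For 4× the reaction as written: 4 × (−26) = −104 kJ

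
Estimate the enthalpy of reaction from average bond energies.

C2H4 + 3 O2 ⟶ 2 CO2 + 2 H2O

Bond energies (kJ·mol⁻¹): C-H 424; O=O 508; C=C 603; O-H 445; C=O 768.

ΔH ≈ −1029 kJ

Bonds broken (reactants):
  C-H: 4 × 424 = 1696
  C=C: 1 × 603 = 603
  O=O: 3 × 508 = 1524
  Σ(broken) = 3823 kJ
Bonds formed (products):
  C=O: 4 × 768 = 3072
  O-H: 4 × 445 = 1780
  Σ(formed) = 4852 kJ
ΔH = Σ(broken) − Σ(formed) = 3823 − 4852 = −1029 kJ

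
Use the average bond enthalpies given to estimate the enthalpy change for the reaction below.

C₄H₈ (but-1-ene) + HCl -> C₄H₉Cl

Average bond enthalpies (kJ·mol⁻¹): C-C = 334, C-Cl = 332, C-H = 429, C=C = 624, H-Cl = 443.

Bonds broken (reactants):
  C-C: 2 × 334 = 668
  C-H: 8 × 429 = 3432
  C=C: 1 × 624 = 624
  H-Cl: 1 × 443 = 443
  Σ(broken) = 5167 kJ
Bonds formed (products):
  C-C: 3 × 334 = 1002
  C-Cl: 1 × 332 = 332
  C-H: 9 × 429 = 3861
  Σ(formed) = 5195 kJ
ΔH = Σ(broken) − Σ(formed) = 5167 − 5195 = −28 kJ

ΔH ≈ −28 kJ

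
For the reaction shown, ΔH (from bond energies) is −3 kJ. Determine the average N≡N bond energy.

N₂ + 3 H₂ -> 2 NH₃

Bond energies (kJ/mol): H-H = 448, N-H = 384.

D(N≡N) ≈ 957 kJ/mol

Let D be the N≡N bond energy.
Σ(broken) = 3×448 + 1×D = 1344 + D
Σ(formed) = 6×384 = 2304
ΔH = Σ(broken) − Σ(formed) = (1344 + D) − (2304) = −960 + D
Setting this equal to −3 kJ gives D = 957 kJ/mol.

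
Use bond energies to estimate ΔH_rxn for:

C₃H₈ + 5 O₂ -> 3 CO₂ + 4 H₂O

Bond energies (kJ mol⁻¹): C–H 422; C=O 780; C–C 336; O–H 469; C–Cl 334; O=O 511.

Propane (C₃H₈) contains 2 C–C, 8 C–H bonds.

ΔH ≈ −1829 kJ

Bonds broken (reactants):
  C–C: 2 × 336 = 672
  C–H: 8 × 422 = 3376
  O=O: 5 × 511 = 2555
  Σ(broken) = 6603 kJ
Bonds formed (products):
  C=O: 6 × 780 = 4680
  O–H: 8 × 469 = 3752
  Σ(formed) = 8432 kJ
ΔH = Σ(broken) − Σ(formed) = 6603 − 8432 = −1829 kJ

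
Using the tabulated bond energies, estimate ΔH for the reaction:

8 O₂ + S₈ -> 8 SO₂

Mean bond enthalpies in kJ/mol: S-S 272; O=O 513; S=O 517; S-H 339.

Bonds broken (reactants):
  O=O: 8 × 513 = 4104
  S-S: 8 × 272 = 2176
  Σ(broken) = 6280 kJ
Bonds formed (products):
  S=O: 16 × 517 = 8272
  Σ(formed) = 8272 kJ
ΔH = Σ(broken) − Σ(formed) = 6280 − 8272 = −1992 kJ

ΔH ≈ −1992 kJ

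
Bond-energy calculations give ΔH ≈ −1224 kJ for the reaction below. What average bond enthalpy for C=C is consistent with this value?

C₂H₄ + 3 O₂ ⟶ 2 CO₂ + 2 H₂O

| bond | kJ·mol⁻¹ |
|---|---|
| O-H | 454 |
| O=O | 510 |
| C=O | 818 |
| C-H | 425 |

Let D be the C=C bond energy.
Σ(broken) = 4×425 + 1×D + 3×510 = 3230 + D
Σ(formed) = 4×818 + 4×454 = 5088
ΔH = Σ(broken) − Σ(formed) = (3230 + D) − (5088) = −1858 + D
Setting this equal to −1224 kJ gives D = 634 kJ/mol.

D(C=C) ≈ 634 kJ/mol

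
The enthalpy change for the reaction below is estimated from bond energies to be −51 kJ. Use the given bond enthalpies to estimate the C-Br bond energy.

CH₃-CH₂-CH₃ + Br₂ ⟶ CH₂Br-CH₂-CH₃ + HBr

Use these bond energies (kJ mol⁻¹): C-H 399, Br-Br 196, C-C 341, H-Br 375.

Let D be the C-Br bond energy.
Σ(broken) = 1×196 + 2×341 + 8×399 = 4070
Σ(formed) = 1×D + 2×341 + 7×399 + 1×375 = 3850 + D
ΔH = Σ(broken) − Σ(formed) = (4070) − (3850 + D) = +220 − D
Setting this equal to −51 kJ gives D = 271 kJ/mol.

D(C-Br) ≈ 271 kJ/mol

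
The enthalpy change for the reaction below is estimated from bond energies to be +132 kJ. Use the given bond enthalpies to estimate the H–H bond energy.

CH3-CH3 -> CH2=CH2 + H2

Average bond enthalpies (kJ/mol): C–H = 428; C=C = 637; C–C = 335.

D(H–H) ≈ 422 kJ/mol

Let D be the H–H bond energy.
Σ(broken) = 1×335 + 6×428 = 2903
Σ(formed) = 4×428 + 1×637 + 1×D = 2349 + D
ΔH = Σ(broken) − Σ(formed) = (2903) − (2349 + D) = +554 − D
Setting this equal to +132 kJ gives D = 422 kJ/mol.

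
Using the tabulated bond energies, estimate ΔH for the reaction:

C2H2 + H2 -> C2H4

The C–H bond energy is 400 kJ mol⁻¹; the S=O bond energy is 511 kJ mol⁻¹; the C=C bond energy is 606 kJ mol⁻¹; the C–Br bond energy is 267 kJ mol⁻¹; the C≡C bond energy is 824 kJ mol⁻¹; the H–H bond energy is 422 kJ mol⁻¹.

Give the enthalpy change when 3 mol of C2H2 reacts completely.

Bonds broken (reactants):
  C≡C: 1 × 824 = 824
  C–H: 2 × 400 = 800
  H–H: 1 × 422 = 422
  Σ(broken) = 2046 kJ
Bonds formed (products):
  C–H: 4 × 400 = 1600
  C=C: 1 × 606 = 606
  Σ(formed) = 2206 kJ
ΔH = Σ(broken) − Σ(formed) = 2046 − 2206 = −160 kJ
For 3× the reaction as written: 3 × (−160) = −480 kJ

ΔH = −480 kJ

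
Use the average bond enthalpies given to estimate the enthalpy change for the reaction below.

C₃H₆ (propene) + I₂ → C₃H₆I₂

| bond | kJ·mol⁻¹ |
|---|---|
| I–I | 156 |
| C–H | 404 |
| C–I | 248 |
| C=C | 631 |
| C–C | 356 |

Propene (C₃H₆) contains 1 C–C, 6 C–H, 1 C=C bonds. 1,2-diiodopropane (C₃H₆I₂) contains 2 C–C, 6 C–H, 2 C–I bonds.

Bonds broken (reactants):
  C–C: 1 × 356 = 356
  C–H: 6 × 404 = 2424
  C=C: 1 × 631 = 631
  I–I: 1 × 156 = 156
  Σ(broken) = 3567 kJ
Bonds formed (products):
  C–C: 2 × 356 = 712
  C–H: 6 × 404 = 2424
  C–I: 2 × 248 = 496
  Σ(formed) = 3632 kJ
ΔH = Σ(broken) − Σ(formed) = 3567 − 3632 = −65 kJ

ΔH ≈ −65 kJ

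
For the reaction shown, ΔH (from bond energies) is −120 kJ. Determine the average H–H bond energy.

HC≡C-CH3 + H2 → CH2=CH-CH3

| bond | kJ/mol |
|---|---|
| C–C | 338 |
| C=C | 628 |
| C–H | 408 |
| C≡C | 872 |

Let D be the H–H bond energy.
Σ(broken) = 1×872 + 1×338 + 4×408 + 1×D = 2842 + D
Σ(formed) = 1×338 + 6×408 + 1×628 = 3414
ΔH = Σ(broken) − Σ(formed) = (2842 + D) − (3414) = −572 + D
Setting this equal to −120 kJ gives D = 452 kJ/mol.

D(H–H) ≈ 452 kJ/mol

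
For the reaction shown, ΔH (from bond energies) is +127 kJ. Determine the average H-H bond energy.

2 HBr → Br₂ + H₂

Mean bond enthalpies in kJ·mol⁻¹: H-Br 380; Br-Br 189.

D(H-H) ≈ 444 kJ/mol

Let D be the H-H bond energy.
Σ(broken) = 2×380 = 760
Σ(formed) = 1×189 + 1×D = 189 + D
ΔH = Σ(broken) − Σ(formed) = (760) − (189 + D) = +571 − D
Setting this equal to +127 kJ gives D = 444 kJ/mol.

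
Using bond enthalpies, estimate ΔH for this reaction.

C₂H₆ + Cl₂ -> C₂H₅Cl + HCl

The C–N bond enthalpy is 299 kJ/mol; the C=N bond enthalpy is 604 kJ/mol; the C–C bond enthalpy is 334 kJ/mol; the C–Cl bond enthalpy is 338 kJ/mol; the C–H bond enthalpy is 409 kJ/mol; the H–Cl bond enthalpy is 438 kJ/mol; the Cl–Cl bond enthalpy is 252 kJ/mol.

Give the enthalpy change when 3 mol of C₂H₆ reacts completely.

ΔH = −345 kJ

Bonds broken (reactants):
  C–C: 1 × 334 = 334
  C–H: 6 × 409 = 2454
  Cl–Cl: 1 × 252 = 252
  Σ(broken) = 3040 kJ
Bonds formed (products):
  C–C: 1 × 334 = 334
  C–Cl: 1 × 338 = 338
  C–H: 5 × 409 = 2045
  H–Cl: 1 × 438 = 438
  Σ(formed) = 3155 kJ
ΔH = Σ(broken) − Σ(formed) = 3040 − 3155 = −115 kJ
For 3× the reaction as written: 3 × (−115) = −345 kJ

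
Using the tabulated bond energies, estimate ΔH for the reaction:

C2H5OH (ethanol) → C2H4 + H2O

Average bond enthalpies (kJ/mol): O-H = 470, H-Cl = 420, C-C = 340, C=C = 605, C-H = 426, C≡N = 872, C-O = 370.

Bonds broken (reactants):
  C-C: 1 × 340 = 340
  C-H: 5 × 426 = 2130
  C-O: 1 × 370 = 370
  O-H: 1 × 470 = 470
  Σ(broken) = 3310 kJ
Bonds formed (products):
  C-H: 4 × 426 = 1704
  C=C: 1 × 605 = 605
  O-H: 2 × 470 = 940
  Σ(formed) = 3249 kJ
ΔH = Σ(broken) − Σ(formed) = 3310 − 3249 = +61 kJ

ΔH ≈ +61 kJ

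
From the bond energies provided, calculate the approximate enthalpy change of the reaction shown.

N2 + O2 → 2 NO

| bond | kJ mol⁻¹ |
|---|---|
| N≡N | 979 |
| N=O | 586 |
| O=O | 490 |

Bonds broken (reactants):
  N≡N: 1 × 979 = 979
  O=O: 1 × 490 = 490
  Σ(broken) = 1469 kJ
Bonds formed (products):
  N=O: 2 × 586 = 1172
  Σ(formed) = 1172 kJ
ΔH = Σ(broken) − Σ(formed) = 1469 − 1172 = +297 kJ

ΔH ≈ +297 kJ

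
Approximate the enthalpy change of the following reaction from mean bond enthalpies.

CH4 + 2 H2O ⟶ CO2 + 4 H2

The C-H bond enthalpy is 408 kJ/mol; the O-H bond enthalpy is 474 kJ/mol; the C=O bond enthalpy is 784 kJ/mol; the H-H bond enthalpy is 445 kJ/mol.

ΔH ≈ +180 kJ

Bonds broken (reactants):
  C-H: 4 × 408 = 1632
  O-H: 4 × 474 = 1896
  Σ(broken) = 3528 kJ
Bonds formed (products):
  C=O: 2 × 784 = 1568
  H-H: 4 × 445 = 1780
  Σ(formed) = 3348 kJ
ΔH = Σ(broken) − Σ(formed) = 3528 − 3348 = +180 kJ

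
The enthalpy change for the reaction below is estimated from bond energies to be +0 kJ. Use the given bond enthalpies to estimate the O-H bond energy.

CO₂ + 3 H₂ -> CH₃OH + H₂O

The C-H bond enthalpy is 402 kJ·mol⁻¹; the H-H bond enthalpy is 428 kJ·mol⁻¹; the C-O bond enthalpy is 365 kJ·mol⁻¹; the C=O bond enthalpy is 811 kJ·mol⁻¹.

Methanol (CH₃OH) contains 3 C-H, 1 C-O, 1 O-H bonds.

Let D be the O-H bond energy.
Σ(broken) = 2×811 + 3×428 = 2906
Σ(formed) = 3×402 + 1×365 + 3×D = 1571 + 3D
ΔH = Σ(broken) − Σ(formed) = (2906) − (1571 + 3D) = +1335 − 3D
Setting this equal to +0 kJ gives 3D = 1335, so D = 445 kJ/mol.

D(O-H) ≈ 445 kJ/mol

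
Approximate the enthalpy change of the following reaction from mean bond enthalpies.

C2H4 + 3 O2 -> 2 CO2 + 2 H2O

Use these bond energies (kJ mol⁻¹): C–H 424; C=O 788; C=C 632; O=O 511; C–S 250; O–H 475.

Bonds broken (reactants):
  C–H: 4 × 424 = 1696
  C=C: 1 × 632 = 632
  O=O: 3 × 511 = 1533
  Σ(broken) = 3861 kJ
Bonds formed (products):
  C=O: 4 × 788 = 3152
  O–H: 4 × 475 = 1900
  Σ(formed) = 5052 kJ
ΔH = Σ(broken) − Σ(formed) = 3861 − 5052 = −1191 kJ

ΔH ≈ −1191 kJ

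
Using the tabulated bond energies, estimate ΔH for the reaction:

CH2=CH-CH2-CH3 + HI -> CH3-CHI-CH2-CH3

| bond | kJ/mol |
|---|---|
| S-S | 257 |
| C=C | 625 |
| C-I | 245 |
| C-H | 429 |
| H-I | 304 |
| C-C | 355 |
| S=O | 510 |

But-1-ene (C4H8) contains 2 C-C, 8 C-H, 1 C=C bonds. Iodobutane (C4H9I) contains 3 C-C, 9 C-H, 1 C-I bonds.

Bonds broken (reactants):
  C-C: 2 × 355 = 710
  C-H: 8 × 429 = 3432
  C=C: 1 × 625 = 625
  H-I: 1 × 304 = 304
  Σ(broken) = 5071 kJ
Bonds formed (products):
  C-C: 3 × 355 = 1065
  C-H: 9 × 429 = 3861
  C-I: 1 × 245 = 245
  Σ(formed) = 5171 kJ
ΔH = Σ(broken) − Σ(formed) = 5071 − 5171 = −100 kJ

ΔH ≈ −100 kJ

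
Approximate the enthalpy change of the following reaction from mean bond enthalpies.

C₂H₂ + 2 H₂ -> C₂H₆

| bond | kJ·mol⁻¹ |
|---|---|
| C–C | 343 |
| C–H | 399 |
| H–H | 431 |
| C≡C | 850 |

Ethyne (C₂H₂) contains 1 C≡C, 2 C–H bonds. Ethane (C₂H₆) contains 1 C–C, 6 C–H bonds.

Bonds broken (reactants):
  C≡C: 1 × 850 = 850
  C–H: 2 × 399 = 798
  H–H: 2 × 431 = 862
  Σ(broken) = 2510 kJ
Bonds formed (products):
  C–C: 1 × 343 = 343
  C–H: 6 × 399 = 2394
  Σ(formed) = 2737 kJ
ΔH = Σ(broken) − Σ(formed) = 2510 − 2737 = −227 kJ

ΔH ≈ −227 kJ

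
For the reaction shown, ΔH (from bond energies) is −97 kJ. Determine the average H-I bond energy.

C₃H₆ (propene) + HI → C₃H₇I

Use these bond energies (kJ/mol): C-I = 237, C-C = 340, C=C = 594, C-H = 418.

D(H-I) ≈ 304 kJ/mol

Let D be the H-I bond energy.
Σ(broken) = 1×340 + 6×418 + 1×594 + 1×D = 3442 + D
Σ(formed) = 2×340 + 7×418 + 1×237 = 3843
ΔH = Σ(broken) − Σ(formed) = (3442 + D) − (3843) = −401 + D
Setting this equal to −97 kJ gives D = 304 kJ/mol.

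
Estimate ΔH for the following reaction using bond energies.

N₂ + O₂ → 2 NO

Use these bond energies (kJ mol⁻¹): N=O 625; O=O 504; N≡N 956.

ΔH ≈ +210 kJ

Bonds broken (reactants):
  N≡N: 1 × 956 = 956
  O=O: 1 × 504 = 504
  Σ(broken) = 1460 kJ
Bonds formed (products):
  N=O: 2 × 625 = 1250
  Σ(formed) = 1250 kJ
ΔH = Σ(broken) − Σ(formed) = 1460 − 1250 = +210 kJ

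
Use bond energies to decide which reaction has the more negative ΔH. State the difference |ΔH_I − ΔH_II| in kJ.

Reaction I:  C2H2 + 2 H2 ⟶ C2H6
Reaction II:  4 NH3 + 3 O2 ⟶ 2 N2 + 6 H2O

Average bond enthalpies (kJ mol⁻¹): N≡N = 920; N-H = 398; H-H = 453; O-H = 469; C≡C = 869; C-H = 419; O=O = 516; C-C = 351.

Reaction I:
  Bonds broken (reactants):
    C≡C: 1 × 869 = 869
    C-H: 2 × 419 = 838
    H-H: 2 × 453 = 906
    Σ(broken) = 2613 kJ
  Bonds formed (products):
    C-C: 1 × 351 = 351
    C-H: 6 × 419 = 2514
    Σ(formed) = 2865 kJ
  ΔH_I = 2613 − 2865 = −252 kJ
Reaction II:
  Bonds broken (reactants):
    N-H: 12 × 398 = 4776
    O=O: 3 × 516 = 1548
    Σ(broken) = 6324 kJ
  Bonds formed (products):
    N≡N: 2 × 920 = 1840
    O-H: 12 × 469 = 5628
    Σ(formed) = 7468 kJ
  ΔH_II = 6324 − 7468 = −1144 kJ
ΔH_I − ΔH_II = +892 kJ, so reaction II has the more negative ΔH; |ΔH_I − ΔH_II| = 892 kJ.

Reaction II, by 892 kJ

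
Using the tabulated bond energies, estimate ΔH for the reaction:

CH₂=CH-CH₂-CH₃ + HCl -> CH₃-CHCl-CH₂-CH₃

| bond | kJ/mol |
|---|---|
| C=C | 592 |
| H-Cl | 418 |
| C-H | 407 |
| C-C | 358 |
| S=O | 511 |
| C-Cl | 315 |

ΔH ≈ −70 kJ

Bonds broken (reactants):
  C-C: 2 × 358 = 716
  C-H: 8 × 407 = 3256
  C=C: 1 × 592 = 592
  H-Cl: 1 × 418 = 418
  Σ(broken) = 4982 kJ
Bonds formed (products):
  C-C: 3 × 358 = 1074
  C-Cl: 1 × 315 = 315
  C-H: 9 × 407 = 3663
  Σ(formed) = 5052 kJ
ΔH = Σ(broken) − Σ(formed) = 4982 − 5052 = −70 kJ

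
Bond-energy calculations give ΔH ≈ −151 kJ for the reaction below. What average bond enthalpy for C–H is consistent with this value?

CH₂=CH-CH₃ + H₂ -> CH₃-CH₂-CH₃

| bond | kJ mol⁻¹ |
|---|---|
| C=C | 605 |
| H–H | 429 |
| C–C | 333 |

Let D be the C–H bond energy.
Σ(broken) = 1×333 + 6×D + 1×605 + 1×429 = 1367 + 6D
Σ(formed) = 2×333 + 8×D = 666 + 8D
ΔH = Σ(broken) − Σ(formed) = (1367 + 6D) − (666 + 8D) = +701 − 2D
Setting this equal to −151 kJ gives 2D = 852, so D = 426 kJ/mol.

D(C–H) ≈ 426 kJ/mol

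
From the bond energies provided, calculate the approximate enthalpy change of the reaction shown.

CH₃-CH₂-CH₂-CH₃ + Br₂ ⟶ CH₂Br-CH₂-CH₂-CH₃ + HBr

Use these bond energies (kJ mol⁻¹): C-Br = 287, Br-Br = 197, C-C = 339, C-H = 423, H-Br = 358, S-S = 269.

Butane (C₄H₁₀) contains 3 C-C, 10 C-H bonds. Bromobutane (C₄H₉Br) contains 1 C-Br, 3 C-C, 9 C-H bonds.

Bonds broken (reactants):
  Br-Br: 1 × 197 = 197
  C-C: 3 × 339 = 1017
  C-H: 10 × 423 = 4230
  Σ(broken) = 5444 kJ
Bonds formed (products):
  C-Br: 1 × 287 = 287
  C-C: 3 × 339 = 1017
  C-H: 9 × 423 = 3807
  H-Br: 1 × 358 = 358
  Σ(formed) = 5469 kJ
ΔH = Σ(broken) − Σ(formed) = 5444 − 5469 = −25 kJ

ΔH ≈ −25 kJ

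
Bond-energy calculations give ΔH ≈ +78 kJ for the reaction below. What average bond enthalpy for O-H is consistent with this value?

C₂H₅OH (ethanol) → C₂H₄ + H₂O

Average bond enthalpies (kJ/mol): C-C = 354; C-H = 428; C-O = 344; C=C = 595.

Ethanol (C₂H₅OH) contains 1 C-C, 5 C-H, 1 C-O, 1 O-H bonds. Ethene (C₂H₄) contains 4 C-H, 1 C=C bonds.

D(O-H) ≈ 453 kJ/mol

Let D be the O-H bond energy.
Σ(broken) = 1×354 + 5×428 + 1×344 + 1×D = 2838 + D
Σ(formed) = 4×428 + 1×595 + 2×D = 2307 + 2D
ΔH = Σ(broken) − Σ(formed) = (2838 + D) − (2307 + 2D) = +531 − D
Setting this equal to +78 kJ gives D = 453 kJ/mol.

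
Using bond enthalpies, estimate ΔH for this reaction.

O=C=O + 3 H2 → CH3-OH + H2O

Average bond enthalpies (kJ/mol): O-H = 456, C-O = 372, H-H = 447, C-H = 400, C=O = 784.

ΔH ≈ −31 kJ

Bonds broken (reactants):
  C=O: 2 × 784 = 1568
  H-H: 3 × 447 = 1341
  Σ(broken) = 2909 kJ
Bonds formed (products):
  C-H: 3 × 400 = 1200
  C-O: 1 × 372 = 372
  O-H: 3 × 456 = 1368
  Σ(formed) = 2940 kJ
ΔH = Σ(broken) − Σ(formed) = 2909 − 2940 = −31 kJ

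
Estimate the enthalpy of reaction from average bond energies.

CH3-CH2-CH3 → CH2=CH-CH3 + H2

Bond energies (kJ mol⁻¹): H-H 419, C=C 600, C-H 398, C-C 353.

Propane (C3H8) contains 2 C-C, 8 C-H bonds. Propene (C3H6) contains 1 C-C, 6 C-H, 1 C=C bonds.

Bonds broken (reactants):
  C-C: 2 × 353 = 706
  C-H: 8 × 398 = 3184
  Σ(broken) = 3890 kJ
Bonds formed (products):
  C-C: 1 × 353 = 353
  C-H: 6 × 398 = 2388
  C=C: 1 × 600 = 600
  H-H: 1 × 419 = 419
  Σ(formed) = 3760 kJ
ΔH = Σ(broken) − Σ(formed) = 3890 − 3760 = +130 kJ

ΔH ≈ +130 kJ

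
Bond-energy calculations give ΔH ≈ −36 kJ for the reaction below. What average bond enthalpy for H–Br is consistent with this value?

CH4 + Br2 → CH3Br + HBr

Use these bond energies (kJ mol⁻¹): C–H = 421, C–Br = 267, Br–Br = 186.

D(H–Br) ≈ 376 kJ/mol

Let D be the H–Br bond energy.
Σ(broken) = 1×186 + 4×421 = 1870
Σ(formed) = 1×267 + 3×421 + 1×D = 1530 + D
ΔH = Σ(broken) − Σ(formed) = (1870) − (1530 + D) = +340 − D
Setting this equal to −36 kJ gives D = 376 kJ/mol.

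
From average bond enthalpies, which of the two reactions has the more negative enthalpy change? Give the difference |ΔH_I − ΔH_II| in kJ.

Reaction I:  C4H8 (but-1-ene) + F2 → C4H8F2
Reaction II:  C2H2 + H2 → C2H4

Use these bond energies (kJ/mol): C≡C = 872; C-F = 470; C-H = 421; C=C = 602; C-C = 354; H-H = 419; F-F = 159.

Reaction I, by 380 kJ

Reaction I:
  Bonds broken (reactants):
    C-C: 2 × 354 = 708
    C-H: 8 × 421 = 3368
    C=C: 1 × 602 = 602
    F-F: 1 × 159 = 159
    Σ(broken) = 4837 kJ
  Bonds formed (products):
    C-C: 3 × 354 = 1062
    C-F: 2 × 470 = 940
    C-H: 8 × 421 = 3368
    Σ(formed) = 5370 kJ
  ΔH_I = 4837 − 5370 = −533 kJ
Reaction II:
  Bonds broken (reactants):
    C≡C: 1 × 872 = 872
    C-H: 2 × 421 = 842
    H-H: 1 × 419 = 419
    Σ(broken) = 2133 kJ
  Bonds formed (products):
    C-H: 4 × 421 = 1684
    C=C: 1 × 602 = 602
    Σ(formed) = 2286 kJ
  ΔH_II = 2133 − 2286 = −153 kJ
ΔH_I − ΔH_II = −380 kJ, so reaction I has the more negative ΔH; |ΔH_I − ΔH_II| = 380 kJ.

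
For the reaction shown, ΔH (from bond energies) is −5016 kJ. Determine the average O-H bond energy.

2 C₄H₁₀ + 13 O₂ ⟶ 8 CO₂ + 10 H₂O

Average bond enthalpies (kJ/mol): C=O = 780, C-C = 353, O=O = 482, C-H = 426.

Let D be the O-H bond energy.
Σ(broken) = 6×353 + 20×426 + 13×482 = 16904
Σ(formed) = 16×780 + 20×D = 12480 + 20D
ΔH = Σ(broken) − Σ(formed) = (16904) − (12480 + 20D) = +4424 − 20D
Setting this equal to −5016 kJ gives 20D = 9440, so D = 472 kJ/mol.

D(O-H) ≈ 472 kJ/mol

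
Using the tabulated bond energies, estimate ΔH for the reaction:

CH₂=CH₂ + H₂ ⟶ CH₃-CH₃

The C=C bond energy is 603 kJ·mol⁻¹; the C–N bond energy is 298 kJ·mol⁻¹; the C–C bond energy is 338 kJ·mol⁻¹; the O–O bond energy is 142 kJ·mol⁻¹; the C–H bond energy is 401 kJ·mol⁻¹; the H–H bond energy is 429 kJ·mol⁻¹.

Bonds broken (reactants):
  C–H: 4 × 401 = 1604
  C=C: 1 × 603 = 603
  H–H: 1 × 429 = 429
  Σ(broken) = 2636 kJ
Bonds formed (products):
  C–C: 1 × 338 = 338
  C–H: 6 × 401 = 2406
  Σ(formed) = 2744 kJ
ΔH = Σ(broken) − Σ(formed) = 2636 − 2744 = −108 kJ

ΔH ≈ −108 kJ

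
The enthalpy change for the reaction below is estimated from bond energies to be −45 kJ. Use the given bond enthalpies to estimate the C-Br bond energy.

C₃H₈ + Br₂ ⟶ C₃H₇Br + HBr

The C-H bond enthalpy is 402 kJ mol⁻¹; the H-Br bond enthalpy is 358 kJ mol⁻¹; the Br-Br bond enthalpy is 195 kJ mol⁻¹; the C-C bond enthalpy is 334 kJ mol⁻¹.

Let D be the C-Br bond energy.
Σ(broken) = 1×195 + 2×334 + 8×402 = 4079
Σ(formed) = 1×D + 2×334 + 7×402 + 1×358 = 3840 + D
ΔH = Σ(broken) − Σ(formed) = (4079) − (3840 + D) = +239 − D
Setting this equal to −45 kJ gives D = 284 kJ/mol.

D(C-Br) ≈ 284 kJ/mol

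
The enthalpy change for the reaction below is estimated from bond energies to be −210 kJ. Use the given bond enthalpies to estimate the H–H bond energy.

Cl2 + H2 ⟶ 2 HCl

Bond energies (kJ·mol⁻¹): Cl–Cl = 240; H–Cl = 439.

Let D be the H–H bond energy.
Σ(broken) = 1×240 + 1×D = 240 + D
Σ(formed) = 2×439 = 878
ΔH = Σ(broken) − Σ(formed) = (240 + D) − (878) = −638 + D
Setting this equal to −210 kJ gives D = 428 kJ/mol.

D(H–H) ≈ 428 kJ/mol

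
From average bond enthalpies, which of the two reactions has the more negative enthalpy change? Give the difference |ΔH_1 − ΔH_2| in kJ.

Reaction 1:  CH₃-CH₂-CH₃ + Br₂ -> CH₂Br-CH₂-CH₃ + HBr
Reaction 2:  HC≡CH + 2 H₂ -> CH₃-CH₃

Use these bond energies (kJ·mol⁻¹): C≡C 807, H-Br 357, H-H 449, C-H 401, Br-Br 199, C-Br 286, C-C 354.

Reaction 1:
  Bonds broken (reactants):
    Br-Br: 1 × 199 = 199
    C-C: 2 × 354 = 708
    C-H: 8 × 401 = 3208
    Σ(broken) = 4115 kJ
  Bonds formed (products):
    C-Br: 1 × 286 = 286
    C-C: 2 × 354 = 708
    C-H: 7 × 401 = 2807
    H-Br: 1 × 357 = 357
    Σ(formed) = 4158 kJ
  ΔH_1 = 4115 − 4158 = −43 kJ
Reaction 2:
  Bonds broken (reactants):
    C≡C: 1 × 807 = 807
    C-H: 2 × 401 = 802
    H-H: 2 × 449 = 898
    Σ(broken) = 2507 kJ
  Bonds formed (products):
    C-C: 1 × 354 = 354
    C-H: 6 × 401 = 2406
    Σ(formed) = 2760 kJ
  ΔH_2 = 2507 − 2760 = −253 kJ
ΔH_1 − ΔH_2 = +210 kJ, so reaction 2 has the more negative ΔH; |ΔH_1 − ΔH_2| = 210 kJ.

Reaction 2, by 210 kJ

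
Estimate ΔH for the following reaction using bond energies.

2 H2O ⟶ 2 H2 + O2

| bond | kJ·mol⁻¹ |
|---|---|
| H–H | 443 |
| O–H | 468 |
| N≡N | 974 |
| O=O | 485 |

Bonds broken (reactants):
  O–H: 4 × 468 = 1872
  Σ(broken) = 1872 kJ
Bonds formed (products):
  H–H: 2 × 443 = 886
  O=O: 1 × 485 = 485
  Σ(formed) = 1371 kJ
ΔH = Σ(broken) − Σ(formed) = 1872 − 1371 = +501 kJ

ΔH ≈ +501 kJ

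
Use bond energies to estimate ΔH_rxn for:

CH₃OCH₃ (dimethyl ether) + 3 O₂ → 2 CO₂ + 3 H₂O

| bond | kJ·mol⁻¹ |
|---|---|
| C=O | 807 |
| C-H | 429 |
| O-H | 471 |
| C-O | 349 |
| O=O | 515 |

ΔH ≈ −1237 kJ

Bonds broken (reactants):
  C-H: 6 × 429 = 2574
  C-O: 2 × 349 = 698
  O=O: 3 × 515 = 1545
  Σ(broken) = 4817 kJ
Bonds formed (products):
  C=O: 4 × 807 = 3228
  O-H: 6 × 471 = 2826
  Σ(formed) = 6054 kJ
ΔH = Σ(broken) − Σ(formed) = 4817 − 6054 = −1237 kJ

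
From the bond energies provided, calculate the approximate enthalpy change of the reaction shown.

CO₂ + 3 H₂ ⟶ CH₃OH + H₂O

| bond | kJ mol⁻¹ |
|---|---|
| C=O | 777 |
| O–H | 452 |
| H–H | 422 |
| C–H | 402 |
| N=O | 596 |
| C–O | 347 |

Bonds broken (reactants):
  C=O: 2 × 777 = 1554
  H–H: 3 × 422 = 1266
  Σ(broken) = 2820 kJ
Bonds formed (products):
  C–H: 3 × 402 = 1206
  C–O: 1 × 347 = 347
  O–H: 3 × 452 = 1356
  Σ(formed) = 2909 kJ
ΔH = Σ(broken) − Σ(formed) = 2820 − 2909 = −89 kJ

ΔH ≈ −89 kJ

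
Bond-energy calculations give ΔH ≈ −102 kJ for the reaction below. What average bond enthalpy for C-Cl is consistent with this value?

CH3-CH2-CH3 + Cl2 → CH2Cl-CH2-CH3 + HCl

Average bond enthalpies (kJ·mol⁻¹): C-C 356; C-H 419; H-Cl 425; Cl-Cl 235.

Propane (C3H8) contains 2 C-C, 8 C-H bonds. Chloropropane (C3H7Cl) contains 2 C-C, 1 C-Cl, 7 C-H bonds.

D(C-Cl) ≈ 331 kJ/mol

Let D be the C-Cl bond energy.
Σ(broken) = 2×356 + 8×419 + 1×235 = 4299
Σ(formed) = 2×356 + 1×D + 7×419 + 1×425 = 4070 + D
ΔH = Σ(broken) − Σ(formed) = (4299) − (4070 + D) = +229 − D
Setting this equal to −102 kJ gives D = 331 kJ/mol.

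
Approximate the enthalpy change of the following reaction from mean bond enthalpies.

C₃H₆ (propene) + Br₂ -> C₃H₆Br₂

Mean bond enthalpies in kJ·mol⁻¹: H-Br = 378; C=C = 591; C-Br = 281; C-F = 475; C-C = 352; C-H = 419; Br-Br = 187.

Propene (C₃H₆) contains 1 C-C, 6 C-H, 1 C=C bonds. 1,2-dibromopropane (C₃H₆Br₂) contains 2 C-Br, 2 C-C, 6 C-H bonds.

ΔH ≈ −136 kJ

Bonds broken (reactants):
  Br-Br: 1 × 187 = 187
  C-C: 1 × 352 = 352
  C-H: 6 × 419 = 2514
  C=C: 1 × 591 = 591
  Σ(broken) = 3644 kJ
Bonds formed (products):
  C-Br: 2 × 281 = 562
  C-C: 2 × 352 = 704
  C-H: 6 × 419 = 2514
  Σ(formed) = 3780 kJ
ΔH = Σ(broken) − Σ(formed) = 3644 − 3780 = −136 kJ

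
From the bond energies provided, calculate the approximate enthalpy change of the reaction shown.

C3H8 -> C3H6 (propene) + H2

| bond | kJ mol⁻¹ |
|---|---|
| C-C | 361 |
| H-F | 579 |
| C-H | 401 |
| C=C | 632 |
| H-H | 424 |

ΔH ≈ +107 kJ

Bonds broken (reactants):
  C-C: 2 × 361 = 722
  C-H: 8 × 401 = 3208
  Σ(broken) = 3930 kJ
Bonds formed (products):
  C-C: 1 × 361 = 361
  C-H: 6 × 401 = 2406
  C=C: 1 × 632 = 632
  H-H: 1 × 424 = 424
  Σ(formed) = 3823 kJ
ΔH = Σ(broken) − Σ(formed) = 3930 − 3823 = +107 kJ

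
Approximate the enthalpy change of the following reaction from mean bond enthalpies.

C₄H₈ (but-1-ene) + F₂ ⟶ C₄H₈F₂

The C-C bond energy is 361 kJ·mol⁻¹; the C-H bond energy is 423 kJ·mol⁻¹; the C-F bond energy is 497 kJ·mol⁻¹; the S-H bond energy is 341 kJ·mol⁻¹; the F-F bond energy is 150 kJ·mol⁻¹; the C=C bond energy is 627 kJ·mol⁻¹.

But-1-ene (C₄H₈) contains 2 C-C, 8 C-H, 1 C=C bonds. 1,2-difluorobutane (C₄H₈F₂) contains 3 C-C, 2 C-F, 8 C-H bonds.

ΔH ≈ −578 kJ

Bonds broken (reactants):
  C-C: 2 × 361 = 722
  C-H: 8 × 423 = 3384
  C=C: 1 × 627 = 627
  F-F: 1 × 150 = 150
  Σ(broken) = 4883 kJ
Bonds formed (products):
  C-C: 3 × 361 = 1083
  C-F: 2 × 497 = 994
  C-H: 8 × 423 = 3384
  Σ(formed) = 5461 kJ
ΔH = Σ(broken) − Σ(formed) = 4883 − 5461 = −578 kJ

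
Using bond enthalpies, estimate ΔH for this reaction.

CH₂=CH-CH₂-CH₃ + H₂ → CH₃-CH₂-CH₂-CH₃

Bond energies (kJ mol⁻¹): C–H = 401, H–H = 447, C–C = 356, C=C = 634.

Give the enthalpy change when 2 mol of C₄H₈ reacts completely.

ΔH = −154 kJ

Bonds broken (reactants):
  C–C: 2 × 356 = 712
  C–H: 8 × 401 = 3208
  C=C: 1 × 634 = 634
  H–H: 1 × 447 = 447
  Σ(broken) = 5001 kJ
Bonds formed (products):
  C–C: 3 × 356 = 1068
  C–H: 10 × 401 = 4010
  Σ(formed) = 5078 kJ
ΔH = Σ(broken) − Σ(formed) = 5001 − 5078 = −77 kJ
For 2× the reaction as written: 2 × (−77) = −154 kJ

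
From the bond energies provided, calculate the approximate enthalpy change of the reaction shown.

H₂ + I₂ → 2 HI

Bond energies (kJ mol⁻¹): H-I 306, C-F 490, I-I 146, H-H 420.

Bonds broken (reactants):
  H-H: 1 × 420 = 420
  I-I: 1 × 146 = 146
  Σ(broken) = 566 kJ
Bonds formed (products):
  H-I: 2 × 306 = 612
  Σ(formed) = 612 kJ
ΔH = Σ(broken) − Σ(formed) = 566 − 612 = −46 kJ

ΔH ≈ −46 kJ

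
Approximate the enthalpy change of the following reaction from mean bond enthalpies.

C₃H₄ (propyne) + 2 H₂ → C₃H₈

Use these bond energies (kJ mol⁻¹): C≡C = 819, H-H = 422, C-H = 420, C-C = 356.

ΔH ≈ −373 kJ

Bonds broken (reactants):
  C≡C: 1 × 819 = 819
  C-C: 1 × 356 = 356
  C-H: 4 × 420 = 1680
  H-H: 2 × 422 = 844
  Σ(broken) = 3699 kJ
Bonds formed (products):
  C-C: 2 × 356 = 712
  C-H: 8 × 420 = 3360
  Σ(formed) = 4072 kJ
ΔH = Σ(broken) − Σ(formed) = 3699 − 4072 = −373 kJ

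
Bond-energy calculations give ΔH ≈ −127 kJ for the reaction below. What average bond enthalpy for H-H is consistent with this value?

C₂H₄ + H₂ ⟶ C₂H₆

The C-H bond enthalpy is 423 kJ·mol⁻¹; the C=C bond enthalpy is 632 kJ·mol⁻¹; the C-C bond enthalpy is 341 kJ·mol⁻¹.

D(H-H) ≈ 428 kJ/mol

Let D be the H-H bond energy.
Σ(broken) = 4×423 + 1×632 + 1×D = 2324 + D
Σ(formed) = 1×341 + 6×423 = 2879
ΔH = Σ(broken) − Σ(formed) = (2324 + D) − (2879) = −555 + D
Setting this equal to −127 kJ gives D = 428 kJ/mol.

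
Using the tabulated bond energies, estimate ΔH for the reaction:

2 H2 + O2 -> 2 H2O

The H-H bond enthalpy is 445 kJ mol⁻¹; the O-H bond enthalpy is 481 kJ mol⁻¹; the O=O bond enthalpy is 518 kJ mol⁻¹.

Bonds broken (reactants):
  H-H: 2 × 445 = 890
  O=O: 1 × 518 = 518
  Σ(broken) = 1408 kJ
Bonds formed (products):
  O-H: 4 × 481 = 1924
  Σ(formed) = 1924 kJ
ΔH = Σ(broken) − Σ(formed) = 1408 − 1924 = −516 kJ

ΔH ≈ −516 kJ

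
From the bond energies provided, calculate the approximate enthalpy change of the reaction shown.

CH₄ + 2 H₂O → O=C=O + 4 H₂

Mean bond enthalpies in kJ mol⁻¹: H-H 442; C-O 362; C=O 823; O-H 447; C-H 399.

ΔH ≈ −30 kJ

Bonds broken (reactants):
  C-H: 4 × 399 = 1596
  O-H: 4 × 447 = 1788
  Σ(broken) = 3384 kJ
Bonds formed (products):
  C=O: 2 × 823 = 1646
  H-H: 4 × 442 = 1768
  Σ(formed) = 3414 kJ
ΔH = Σ(broken) − Σ(formed) = 3384 − 3414 = −30 kJ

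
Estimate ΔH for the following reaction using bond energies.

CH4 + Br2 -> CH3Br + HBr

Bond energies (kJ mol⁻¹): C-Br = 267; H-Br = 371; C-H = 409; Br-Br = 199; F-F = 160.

Bonds broken (reactants):
  Br-Br: 1 × 199 = 199
  C-H: 4 × 409 = 1636
  Σ(broken) = 1835 kJ
Bonds formed (products):
  C-Br: 1 × 267 = 267
  C-H: 3 × 409 = 1227
  H-Br: 1 × 371 = 371
  Σ(formed) = 1865 kJ
ΔH = Σ(broken) − Σ(formed) = 1835 − 1865 = −30 kJ

ΔH ≈ −30 kJ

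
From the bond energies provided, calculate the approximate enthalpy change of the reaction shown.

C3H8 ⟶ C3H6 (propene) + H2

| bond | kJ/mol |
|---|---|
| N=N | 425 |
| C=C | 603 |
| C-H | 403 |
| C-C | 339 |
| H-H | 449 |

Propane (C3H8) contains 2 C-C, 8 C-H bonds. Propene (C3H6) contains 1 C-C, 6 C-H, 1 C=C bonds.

ΔH ≈ +93 kJ

Bonds broken (reactants):
  C-C: 2 × 339 = 678
  C-H: 8 × 403 = 3224
  Σ(broken) = 3902 kJ
Bonds formed (products):
  C-C: 1 × 339 = 339
  C-H: 6 × 403 = 2418
  C=C: 1 × 603 = 603
  H-H: 1 × 449 = 449
  Σ(formed) = 3809 kJ
ΔH = Σ(broken) − Σ(formed) = 3902 − 3809 = +93 kJ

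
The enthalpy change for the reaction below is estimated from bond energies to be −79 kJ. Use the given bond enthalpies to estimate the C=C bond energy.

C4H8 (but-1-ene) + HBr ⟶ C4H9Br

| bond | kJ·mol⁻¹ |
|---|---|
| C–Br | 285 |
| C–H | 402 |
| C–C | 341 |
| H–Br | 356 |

Let D be the C=C bond energy.
Σ(broken) = 2×341 + 8×402 + 1×D + 1×356 = 4254 + D
Σ(formed) = 1×285 + 3×341 + 9×402 = 4926
ΔH = Σ(broken) − Σ(formed) = (4254 + D) − (4926) = −672 + D
Setting this equal to −79 kJ gives D = 593 kJ/mol.

D(C=C) ≈ 593 kJ/mol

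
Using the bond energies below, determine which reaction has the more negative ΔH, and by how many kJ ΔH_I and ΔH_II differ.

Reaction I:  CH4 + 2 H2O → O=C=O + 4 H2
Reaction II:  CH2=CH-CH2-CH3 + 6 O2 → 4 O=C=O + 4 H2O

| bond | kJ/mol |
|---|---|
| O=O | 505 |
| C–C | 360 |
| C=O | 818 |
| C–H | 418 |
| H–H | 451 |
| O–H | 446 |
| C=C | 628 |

Reaction II, by 2406 kJ

Reaction I:
  Bonds broken (reactants):
    C–H: 4 × 418 = 1672
    O–H: 4 × 446 = 1784
    Σ(broken) = 3456 kJ
  Bonds formed (products):
    C=O: 2 × 818 = 1636
    H–H: 4 × 451 = 1804
    Σ(formed) = 3440 kJ
  ΔH_I = 3456 − 3440 = +16 kJ
Reaction II:
  Bonds broken (reactants):
    C–C: 2 × 360 = 720
    C–H: 8 × 418 = 3344
    C=C: 1 × 628 = 628
    O=O: 6 × 505 = 3030
    Σ(broken) = 7722 kJ
  Bonds formed (products):
    C=O: 8 × 818 = 6544
    O–H: 8 × 446 = 3568
    Σ(formed) = 10112 kJ
  ΔH_II = 7722 − 10112 = −2390 kJ
ΔH_I − ΔH_II = +2406 kJ, so reaction II has the more negative ΔH; |ΔH_I − ΔH_II| = 2406 kJ.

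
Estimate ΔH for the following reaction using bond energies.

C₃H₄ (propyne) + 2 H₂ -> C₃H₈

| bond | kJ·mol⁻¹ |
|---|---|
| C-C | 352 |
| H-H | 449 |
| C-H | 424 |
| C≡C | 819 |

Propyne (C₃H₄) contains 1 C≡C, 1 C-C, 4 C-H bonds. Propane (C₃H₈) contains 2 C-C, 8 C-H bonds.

Bonds broken (reactants):
  C≡C: 1 × 819 = 819
  C-C: 1 × 352 = 352
  C-H: 4 × 424 = 1696
  H-H: 2 × 449 = 898
  Σ(broken) = 3765 kJ
Bonds formed (products):
  C-C: 2 × 352 = 704
  C-H: 8 × 424 = 3392
  Σ(formed) = 4096 kJ
ΔH = Σ(broken) − Σ(formed) = 3765 − 4096 = −331 kJ

ΔH ≈ −331 kJ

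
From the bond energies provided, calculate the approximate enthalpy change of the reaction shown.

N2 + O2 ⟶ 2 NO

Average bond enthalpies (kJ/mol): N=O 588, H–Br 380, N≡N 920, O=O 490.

ΔH ≈ +234 kJ

Bonds broken (reactants):
  N≡N: 1 × 920 = 920
  O=O: 1 × 490 = 490
  Σ(broken) = 1410 kJ
Bonds formed (products):
  N=O: 2 × 588 = 1176
  Σ(formed) = 1176 kJ
ΔH = Σ(broken) − Σ(formed) = 1410 − 1176 = +234 kJ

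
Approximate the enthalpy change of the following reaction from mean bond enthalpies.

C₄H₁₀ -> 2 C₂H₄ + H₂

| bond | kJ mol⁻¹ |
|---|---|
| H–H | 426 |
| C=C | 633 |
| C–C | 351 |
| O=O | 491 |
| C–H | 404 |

ΔH ≈ +169 kJ

Bonds broken (reactants):
  C–C: 3 × 351 = 1053
  C–H: 10 × 404 = 4040
  Σ(broken) = 5093 kJ
Bonds formed (products):
  C–H: 8 × 404 = 3232
  C=C: 2 × 633 = 1266
  H–H: 1 × 426 = 426
  Σ(formed) = 4924 kJ
ΔH = Σ(broken) − Σ(formed) = 5093 − 4924 = +169 kJ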